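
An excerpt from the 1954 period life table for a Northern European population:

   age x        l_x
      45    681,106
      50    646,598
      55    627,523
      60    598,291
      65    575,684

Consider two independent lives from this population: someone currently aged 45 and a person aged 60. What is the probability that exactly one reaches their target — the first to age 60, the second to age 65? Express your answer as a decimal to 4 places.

0.1502

p₁ = l_60/l_45 = 598,291/681,106 = 0.878411; p₂ = l_65/l_60 = 575,684/598,291 = 0.962214.
P(exactly one) = p₁(1−p₂) + (1−p₁)p₂ = 0.033192 + 0.116995 = 0.150186.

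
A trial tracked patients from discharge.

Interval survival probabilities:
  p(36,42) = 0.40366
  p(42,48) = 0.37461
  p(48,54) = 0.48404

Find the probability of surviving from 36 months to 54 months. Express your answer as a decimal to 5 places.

0.07319

The overall survival probability is 0.40366 × 0.37461 × 0.48404.
= 0.073194.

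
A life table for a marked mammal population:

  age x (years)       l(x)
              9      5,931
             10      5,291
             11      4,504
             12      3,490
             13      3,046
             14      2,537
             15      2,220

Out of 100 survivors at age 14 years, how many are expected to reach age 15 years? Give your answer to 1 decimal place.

The relevant probability is 2,220/2,537 = 0.875049.
Expected number = 100 × 0.875049 = 87.5.

87.5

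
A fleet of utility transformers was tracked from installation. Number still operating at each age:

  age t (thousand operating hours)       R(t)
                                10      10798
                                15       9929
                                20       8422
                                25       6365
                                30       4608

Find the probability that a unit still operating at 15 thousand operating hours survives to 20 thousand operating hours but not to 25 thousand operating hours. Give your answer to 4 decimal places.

0.2072

This is the probability of reaching 20 but not 25, conditional on being operational at 15: (R(20) − R(25)) / R(15).
= (8422 − 6365) / 9929 = 2057 / 9929 = 0.207171.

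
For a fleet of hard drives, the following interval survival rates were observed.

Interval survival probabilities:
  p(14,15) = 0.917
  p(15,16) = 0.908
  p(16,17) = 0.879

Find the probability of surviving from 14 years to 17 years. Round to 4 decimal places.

P(survive 14→17) = 0.917 × 0.908 × 0.879.
= 0.731887.

0.7319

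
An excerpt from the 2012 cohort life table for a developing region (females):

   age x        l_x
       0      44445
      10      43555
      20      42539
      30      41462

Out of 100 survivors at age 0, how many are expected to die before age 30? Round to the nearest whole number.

7

The relevant probability is 1 − 41462/44445 = 0.067117.
Expected number = 100 × 0.067117 = 7.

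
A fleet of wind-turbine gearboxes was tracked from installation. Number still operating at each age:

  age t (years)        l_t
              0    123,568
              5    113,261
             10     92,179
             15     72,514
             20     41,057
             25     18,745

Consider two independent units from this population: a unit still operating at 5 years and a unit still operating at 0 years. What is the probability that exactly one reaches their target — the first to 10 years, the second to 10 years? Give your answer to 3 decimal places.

p₁ = l_10/l_5 = 92,179/113,261 = 0.813864; p₂ = l_10/l_0 = 92,179/123,568 = 0.745978.
P(exactly one) = p₁(1−p₂) + (1−p₁)p₂ = 0.206739 + 0.138853 = 0.345593.

0.346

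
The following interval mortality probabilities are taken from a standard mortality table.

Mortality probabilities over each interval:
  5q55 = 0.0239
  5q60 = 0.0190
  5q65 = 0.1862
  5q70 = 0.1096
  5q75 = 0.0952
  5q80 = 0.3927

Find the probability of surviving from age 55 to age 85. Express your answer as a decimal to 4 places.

0.3813

Survival from 55 to 85 is the product of surviving each interval: (1 − 0.0239) × (1 − 0.0190) × (1 − 0.1862) × (1 − 0.1096) × (1 − 0.0952) × (1 − 0.3927).
= 0.9761 × 0.9810 × 0.8138 × 0.8904 × 0.9048 × 0.6073 = 0.381261.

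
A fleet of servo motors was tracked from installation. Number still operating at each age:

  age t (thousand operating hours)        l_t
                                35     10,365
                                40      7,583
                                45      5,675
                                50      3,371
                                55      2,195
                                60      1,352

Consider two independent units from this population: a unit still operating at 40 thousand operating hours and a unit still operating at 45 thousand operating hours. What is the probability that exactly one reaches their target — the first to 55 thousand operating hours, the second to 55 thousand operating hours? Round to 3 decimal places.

0.452

p₁ = l_55/l_40 = 2,195/7,583 = 0.289463; p₂ = l_55/l_45 = 2,195/5,675 = 0.386784.
P(exactly one) = p₁(1−p₂) + (1−p₁)p₂ = 0.177503 + 0.274824 = 0.452328.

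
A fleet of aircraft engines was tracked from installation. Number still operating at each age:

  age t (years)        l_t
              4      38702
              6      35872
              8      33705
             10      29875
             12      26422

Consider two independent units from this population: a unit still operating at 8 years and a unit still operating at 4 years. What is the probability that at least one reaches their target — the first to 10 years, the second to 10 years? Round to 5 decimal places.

0.97408

p₁ = l_10/l_8 = 29875/33705 = 0.886367; p₂ = l_10/l_4 = 29875/38702 = 0.771924.
P(at least one) = 1 − (1−p₁)(1−p₂) = 1 − 0.113633 × 0.228076 = 0.974083.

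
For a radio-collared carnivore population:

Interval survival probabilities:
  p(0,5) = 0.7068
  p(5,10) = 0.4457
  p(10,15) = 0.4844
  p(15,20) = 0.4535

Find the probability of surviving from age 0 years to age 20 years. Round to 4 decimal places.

The overall survival probability is 0.7068 × 0.4457 × 0.4844 × 0.4535.
= 0.069202.

0.0692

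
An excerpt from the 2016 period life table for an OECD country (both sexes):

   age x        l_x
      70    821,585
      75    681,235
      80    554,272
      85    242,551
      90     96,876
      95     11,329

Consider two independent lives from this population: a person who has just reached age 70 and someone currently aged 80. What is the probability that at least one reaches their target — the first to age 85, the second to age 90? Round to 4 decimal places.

0.4184

p₁ = l_85/l_70 = 242,551/821,585 = 0.295223; p₂ = l_90/l_80 = 96,876/554,272 = 0.174781.
P(at least one) = 1 − (1−p₁)(1−p₂) = 1 − 0.704777 × 0.825219 = 0.418405.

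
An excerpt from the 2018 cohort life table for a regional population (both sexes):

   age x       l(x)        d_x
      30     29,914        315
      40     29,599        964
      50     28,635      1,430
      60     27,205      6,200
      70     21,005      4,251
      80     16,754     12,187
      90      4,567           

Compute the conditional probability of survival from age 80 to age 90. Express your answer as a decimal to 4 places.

0.2726

The conditional survival probability is l(90)/l(80) = 4,567/16,754 = 0.272592.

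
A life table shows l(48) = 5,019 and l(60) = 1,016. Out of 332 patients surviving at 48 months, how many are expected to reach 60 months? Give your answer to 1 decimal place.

67.2

The relevant probability is 1,016/5,019 = 0.202431.
Expected number = 332 × 0.202431 = 67.2.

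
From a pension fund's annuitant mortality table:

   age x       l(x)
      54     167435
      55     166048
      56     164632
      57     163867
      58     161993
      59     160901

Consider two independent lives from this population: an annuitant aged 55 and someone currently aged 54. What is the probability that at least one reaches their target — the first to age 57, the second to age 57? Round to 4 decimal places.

p₁ = l(57)/l(55) = 163867/166048 = 0.986865; p₂ = l(57)/l(54) = 163867/167435 = 0.978690.
P(at least one) = 1 − (1−p₁)(1−p₂) = 1 − 0.013135 × 0.021310 = 0.999720.

0.9997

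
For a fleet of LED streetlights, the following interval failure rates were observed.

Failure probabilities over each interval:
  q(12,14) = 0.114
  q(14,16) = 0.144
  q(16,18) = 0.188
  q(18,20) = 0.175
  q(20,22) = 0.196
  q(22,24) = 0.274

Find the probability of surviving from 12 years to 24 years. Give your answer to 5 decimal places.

P(survive 12→24) = (1 − 0.114) × (1 − 0.144) × (1 − 0.188) × (1 − 0.175) × (1 − 0.196) × (1 − 0.274).
= 0.886 × 0.856 × 0.812 × 0.825 × 0.804 × 0.726 = 0.296558.

0.29656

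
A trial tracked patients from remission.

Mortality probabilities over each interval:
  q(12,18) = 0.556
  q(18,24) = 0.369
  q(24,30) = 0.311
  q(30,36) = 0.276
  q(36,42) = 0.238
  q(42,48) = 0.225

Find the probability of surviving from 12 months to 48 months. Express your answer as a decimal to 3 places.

Chaining the interval survival probabilities: (1 − 0.556) × (1 − 0.369) × (1 − 0.311) × (1 − 0.276) × (1 − 0.238) × (1 − 0.225).
= 0.444 × 0.631 × 0.689 × 0.724 × 0.762 × 0.775 = 0.082533.

0.083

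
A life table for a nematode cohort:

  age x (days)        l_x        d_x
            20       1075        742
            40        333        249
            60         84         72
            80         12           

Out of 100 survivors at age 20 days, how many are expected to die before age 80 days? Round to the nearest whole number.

99

The relevant probability is 1 − 12/1075 = 0.988837.
Expected number = 100 × 0.988837 = 99.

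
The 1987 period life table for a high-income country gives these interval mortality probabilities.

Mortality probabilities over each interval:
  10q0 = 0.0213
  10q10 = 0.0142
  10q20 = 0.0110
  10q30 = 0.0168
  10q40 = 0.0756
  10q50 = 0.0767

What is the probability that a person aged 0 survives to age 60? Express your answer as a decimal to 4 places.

Chaining the interval survival probabilities: (1 − 0.0213) × (1 − 0.0142) × (1 − 0.0110) × (1 − 0.0168) × (1 − 0.0756) × (1 − 0.0767).
= 0.9787 × 0.9858 × 0.9890 × 0.9832 × 0.9244 × 0.9233 = 0.800718.

0.8007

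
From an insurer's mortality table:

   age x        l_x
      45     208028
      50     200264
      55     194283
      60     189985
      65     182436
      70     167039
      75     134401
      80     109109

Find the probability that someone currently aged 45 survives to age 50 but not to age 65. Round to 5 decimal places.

0.08570

We want 5|15q45 = (l_50 − l_65)/l_45.
This is the probability of reaching 50 but not 65, conditional on being alive at 45: (l_50 − l_65) / l_45.
= (200264 − 182436) / 208028 = 17828 / 208028 = 0.085700.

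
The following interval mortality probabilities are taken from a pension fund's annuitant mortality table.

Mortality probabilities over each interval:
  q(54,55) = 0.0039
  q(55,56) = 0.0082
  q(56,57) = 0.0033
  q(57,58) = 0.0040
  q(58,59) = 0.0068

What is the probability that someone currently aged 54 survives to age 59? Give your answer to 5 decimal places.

Chaining the interval survival probabilities: (1 − 0.0039) × (1 − 0.0082) × (1 − 0.0033) × (1 − 0.0040) × (1 − 0.0068).
= 0.9961 × 0.9918 × 0.9967 × 0.9960 × 0.9932 = 0.974064.

0.97406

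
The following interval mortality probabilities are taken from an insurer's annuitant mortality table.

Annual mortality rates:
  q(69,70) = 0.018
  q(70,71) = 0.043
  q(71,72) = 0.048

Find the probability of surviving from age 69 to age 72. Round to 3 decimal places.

Survival from 69 to 72 is the product of surviving each interval: (1 − 0.018) × (1 − 0.043) × (1 − 0.048).
= 0.982 × 0.957 × 0.952 = 0.894665.

0.895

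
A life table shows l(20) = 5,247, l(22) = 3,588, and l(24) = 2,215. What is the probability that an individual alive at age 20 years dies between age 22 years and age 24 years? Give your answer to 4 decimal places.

0.2617

This is the probability of reaching 22 but not 24, conditional on being alive at 20: (l(22) − l(24)) / l(20).
= (3,588 − 2,215) / 5,247 = 1,373 / 5,247 = 0.261673.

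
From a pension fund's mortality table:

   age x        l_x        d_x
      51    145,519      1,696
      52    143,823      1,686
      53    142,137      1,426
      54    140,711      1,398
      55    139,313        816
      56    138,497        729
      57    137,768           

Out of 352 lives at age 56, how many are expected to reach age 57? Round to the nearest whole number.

350

The relevant probability is 137,768/138,497 = 0.994736.
Expected number = 352 × 0.994736 = 350.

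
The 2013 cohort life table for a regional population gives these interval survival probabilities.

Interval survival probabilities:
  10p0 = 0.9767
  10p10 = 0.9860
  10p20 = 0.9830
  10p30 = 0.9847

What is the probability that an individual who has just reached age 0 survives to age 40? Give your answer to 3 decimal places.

40p0 = 0.9767 × 0.9860 × 0.9830 × 0.9847.
= 0.932171.

0.932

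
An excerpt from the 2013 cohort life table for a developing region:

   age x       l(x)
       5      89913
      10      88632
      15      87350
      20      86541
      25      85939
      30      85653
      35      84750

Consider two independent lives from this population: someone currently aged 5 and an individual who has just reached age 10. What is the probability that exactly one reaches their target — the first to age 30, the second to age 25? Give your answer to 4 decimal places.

p₁ = l(30)/l(5) = 85653/89913 = 0.952621; p₂ = l(25)/l(10) = 85939/88632 = 0.969616.
P(exactly one) = p₁(1−p₂) + (1−p₁)p₂ = 0.028944 + 0.045939 = 0.074884.

0.0749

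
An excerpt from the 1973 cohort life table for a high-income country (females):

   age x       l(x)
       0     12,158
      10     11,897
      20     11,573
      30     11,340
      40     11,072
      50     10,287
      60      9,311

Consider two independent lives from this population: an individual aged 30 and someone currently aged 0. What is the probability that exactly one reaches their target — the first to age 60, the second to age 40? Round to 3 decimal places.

0.236

p₁ = l(60)/l(30) = 9,311/11,340 = 0.821076; p₂ = l(40)/l(0) = 11,072/12,158 = 0.910676.
P(exactly one) = p₁(1−p₂) + (1−p₁)p₂ = 0.073342 + 0.162942 = 0.236284.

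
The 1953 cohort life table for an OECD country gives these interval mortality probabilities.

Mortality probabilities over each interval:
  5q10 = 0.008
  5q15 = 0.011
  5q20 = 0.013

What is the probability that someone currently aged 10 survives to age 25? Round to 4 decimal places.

0.9683

15p10 = (1 − 0.008) × (1 − 0.011) × (1 − 0.013).
= 0.992 × 0.989 × 0.987 = 0.968334.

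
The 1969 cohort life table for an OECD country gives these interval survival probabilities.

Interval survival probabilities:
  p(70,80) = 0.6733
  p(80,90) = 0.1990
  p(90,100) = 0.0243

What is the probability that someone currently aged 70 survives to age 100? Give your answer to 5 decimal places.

Survival from 70 to 100 is the product of surviving each interval: 0.6733 × 0.1990 × 0.0243.
= 0.003256.

0.00326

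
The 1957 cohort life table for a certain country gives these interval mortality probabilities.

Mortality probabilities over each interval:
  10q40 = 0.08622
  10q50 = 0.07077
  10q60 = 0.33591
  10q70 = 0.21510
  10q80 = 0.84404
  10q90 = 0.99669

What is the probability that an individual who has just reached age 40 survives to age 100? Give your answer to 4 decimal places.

0.0002

Survival from 40 to 100 is the product of surviving each interval: (1 − 0.08622) × (1 − 0.07077) × (1 − 0.33591) × (1 − 0.21510) × (1 − 0.84404) × (1 − 0.99669).
= 0.91378 × 0.92923 × 0.66409 × 0.78490 × 0.15596 × 0.00331 = 0.000228.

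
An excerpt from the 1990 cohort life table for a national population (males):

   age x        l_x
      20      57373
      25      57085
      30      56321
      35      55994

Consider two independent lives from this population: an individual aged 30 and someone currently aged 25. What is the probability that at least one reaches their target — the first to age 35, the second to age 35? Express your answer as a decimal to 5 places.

p₁ = l_35/l_30 = 55994/56321 = 0.994194; p₂ = l_35/l_25 = 55994/57085 = 0.980888.
P(at least one) = 1 − (1−p₁)(1−p₂) = 1 − 0.005806 × 0.019112 = 0.999889.

0.99989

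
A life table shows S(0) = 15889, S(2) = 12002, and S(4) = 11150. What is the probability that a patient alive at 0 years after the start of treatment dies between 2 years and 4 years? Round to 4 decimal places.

0.0536

This is the probability of reaching 2 but not 4, conditional on being alive at 0: (S(2) − S(4)) / S(0).
= (12002 − 11150) / 15889 = 852 / 15889 = 0.053622.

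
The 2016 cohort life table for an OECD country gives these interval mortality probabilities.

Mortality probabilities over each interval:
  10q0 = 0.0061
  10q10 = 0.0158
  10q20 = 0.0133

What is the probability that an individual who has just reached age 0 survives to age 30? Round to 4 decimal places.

Chaining the interval survival probabilities: (1 − 0.0061) × (1 − 0.0158) × (1 − 0.0133).
= 0.9939 × 0.9842 × 0.9867 = 0.965186.

0.9652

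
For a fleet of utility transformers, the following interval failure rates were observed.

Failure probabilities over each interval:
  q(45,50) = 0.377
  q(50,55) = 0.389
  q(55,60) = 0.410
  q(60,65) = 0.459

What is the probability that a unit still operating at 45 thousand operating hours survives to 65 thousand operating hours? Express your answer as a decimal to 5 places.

0.12150

Chaining the interval survival probabilities: (1 − 0.377) × (1 − 0.389) × (1 − 0.410) × (1 − 0.459).
= 0.623 × 0.611 × 0.590 × 0.541 = 0.121501.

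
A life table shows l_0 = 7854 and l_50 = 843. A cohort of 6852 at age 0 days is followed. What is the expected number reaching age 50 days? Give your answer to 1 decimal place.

735.5

The relevant probability is 843/7854 = 0.107334.
Expected number = 6852 × 0.107334 = 735.5.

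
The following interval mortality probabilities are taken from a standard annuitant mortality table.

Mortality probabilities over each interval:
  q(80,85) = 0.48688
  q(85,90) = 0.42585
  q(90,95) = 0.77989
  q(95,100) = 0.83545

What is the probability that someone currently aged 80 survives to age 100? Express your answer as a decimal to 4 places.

The overall survival probability is (1 − 0.48688) × (1 − 0.42585) × (1 − 0.77989) × (1 − 0.83545).
= 0.51312 × 0.57415 × 0.22011 × 0.16455 = 0.010670.

0.0107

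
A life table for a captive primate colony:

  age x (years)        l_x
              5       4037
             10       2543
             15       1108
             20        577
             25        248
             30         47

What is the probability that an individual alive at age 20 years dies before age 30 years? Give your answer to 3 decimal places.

P(die before 30 | alive at 20) = 1 − l_30/l_20 = 1 − 47/577 = (530)/577 = 0.918544.

0.919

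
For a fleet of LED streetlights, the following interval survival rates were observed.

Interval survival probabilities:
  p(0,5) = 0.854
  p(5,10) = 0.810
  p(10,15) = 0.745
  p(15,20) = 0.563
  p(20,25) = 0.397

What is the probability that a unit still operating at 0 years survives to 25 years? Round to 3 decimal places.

0.115

The overall survival probability is 0.854 × 0.810 × 0.745 × 0.563 × 0.397.
= 0.115186.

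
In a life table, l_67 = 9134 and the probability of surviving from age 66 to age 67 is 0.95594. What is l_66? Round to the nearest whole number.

9555

l_66 = l_67 / p = 9134 / 0.95594 = 9555.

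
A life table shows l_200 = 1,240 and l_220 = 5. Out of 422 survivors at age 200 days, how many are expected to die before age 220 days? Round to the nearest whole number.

The relevant probability is 1 − 5/1,240 = 0.995968.
Expected number = 422 × 0.995968 = 420.

420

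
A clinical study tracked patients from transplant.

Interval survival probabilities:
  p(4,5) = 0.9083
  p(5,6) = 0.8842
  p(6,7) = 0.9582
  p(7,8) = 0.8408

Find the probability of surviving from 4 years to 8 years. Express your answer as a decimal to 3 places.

0.647

Chaining the interval survival probabilities: 0.9083 × 0.8842 × 0.9582 × 0.8408.
= 0.647036.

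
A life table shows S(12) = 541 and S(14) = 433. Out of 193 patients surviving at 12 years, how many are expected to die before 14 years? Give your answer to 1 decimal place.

The relevant probability is 1 − 433/541 = 0.199630.
Expected number = 193 × 0.199630 = 38.5.

38.5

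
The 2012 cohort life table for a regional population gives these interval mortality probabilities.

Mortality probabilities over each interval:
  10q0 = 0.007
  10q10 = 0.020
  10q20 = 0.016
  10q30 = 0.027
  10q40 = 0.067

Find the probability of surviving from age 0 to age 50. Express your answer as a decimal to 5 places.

The overall survival probability is (1 − 0.007) × (1 − 0.020) × (1 − 0.016) × (1 − 0.027) × (1 − 0.067).
= 0.993 × 0.980 × 0.984 × 0.973 × 0.933 = 0.869290.

0.86929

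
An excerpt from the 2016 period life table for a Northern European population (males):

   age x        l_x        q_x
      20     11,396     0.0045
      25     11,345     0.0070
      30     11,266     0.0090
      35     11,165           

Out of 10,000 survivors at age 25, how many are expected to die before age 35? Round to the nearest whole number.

159

The relevant probability is 1 − 11,165/11,345 = 0.015866.
Expected number = 10,000 × 0.015866 = 159.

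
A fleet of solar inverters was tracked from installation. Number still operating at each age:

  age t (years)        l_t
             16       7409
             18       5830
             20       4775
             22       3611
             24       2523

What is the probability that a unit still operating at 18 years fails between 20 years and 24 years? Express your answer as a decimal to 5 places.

0.38628

This is the probability of reaching 20 but not 24, conditional on being operational at 18: (l_20 − l_24) / l_18.
= (4775 − 2523) / 5830 = 2252 / 5830 = 0.386278.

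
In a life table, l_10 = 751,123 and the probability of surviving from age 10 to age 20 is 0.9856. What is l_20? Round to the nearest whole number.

l_20 = l_10 × p = 751,123 × 0.9856 = 740307.

740307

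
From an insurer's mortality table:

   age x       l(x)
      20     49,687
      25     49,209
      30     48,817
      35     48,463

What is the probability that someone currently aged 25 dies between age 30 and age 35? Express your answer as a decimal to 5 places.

This is the probability of reaching 30 but not 35, conditional on being alive at 25: (l(30) − l(35)) / l(25).
= (48,817 − 48,463) / 49,209 = 354 / 49,209 = 0.007194.

0.00719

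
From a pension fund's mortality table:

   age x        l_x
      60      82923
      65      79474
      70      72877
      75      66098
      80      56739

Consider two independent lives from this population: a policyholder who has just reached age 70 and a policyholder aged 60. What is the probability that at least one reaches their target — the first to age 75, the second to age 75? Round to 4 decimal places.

p₁ = l_75/l_70 = 66098/72877 = 0.906980; p₂ = l_75/l_60 = 66098/82923 = 0.797101.
P(at least one) = 1 − (1−p₁)(1−p₂) = 1 − 0.093020 × 0.202899 = 0.981126.

0.9811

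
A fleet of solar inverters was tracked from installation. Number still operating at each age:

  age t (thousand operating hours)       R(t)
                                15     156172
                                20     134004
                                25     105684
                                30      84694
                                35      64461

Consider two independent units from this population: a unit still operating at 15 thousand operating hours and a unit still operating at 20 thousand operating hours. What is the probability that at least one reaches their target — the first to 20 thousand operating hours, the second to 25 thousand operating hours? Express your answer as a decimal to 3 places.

0.970

p₁ = R(20)/R(15) = 134004/156172 = 0.858054; p₂ = R(25)/R(20) = 105684/134004 = 0.788663.
P(at least one) = 1 − (1−p₁)(1−p₂) = 1 − 0.141946 × 0.211337 = 0.970002.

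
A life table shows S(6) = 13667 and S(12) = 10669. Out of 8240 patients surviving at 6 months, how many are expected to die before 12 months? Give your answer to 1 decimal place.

The relevant probability is 1 − 10669/13667 = 0.219361.
Expected number = 8240 × 0.219361 = 1807.5.

1807.5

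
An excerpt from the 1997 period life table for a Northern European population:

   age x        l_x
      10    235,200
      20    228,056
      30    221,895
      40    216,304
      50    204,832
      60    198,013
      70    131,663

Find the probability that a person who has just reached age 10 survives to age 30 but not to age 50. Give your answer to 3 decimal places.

0.073

This is the probability of reaching 30 but not 50, conditional on being alive at 10: (l_30 − l_50) / l_10.
= (221,895 − 204,832) / 235,200 = 17,063 / 235,200 = 0.072547.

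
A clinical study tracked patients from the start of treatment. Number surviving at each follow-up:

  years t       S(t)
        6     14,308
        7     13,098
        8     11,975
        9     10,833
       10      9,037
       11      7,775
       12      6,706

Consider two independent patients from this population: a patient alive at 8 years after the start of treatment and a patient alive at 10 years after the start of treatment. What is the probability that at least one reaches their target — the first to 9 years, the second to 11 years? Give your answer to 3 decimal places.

p₁ = S(9)/S(8) = 10,833/11,975 = 0.904635; p₂ = S(11)/S(10) = 7,775/9,037 = 0.860352.
P(at least one) = 1 − (1−p₁)(1−p₂) = 1 − 0.095365 × 0.139648 = 0.986682.

0.987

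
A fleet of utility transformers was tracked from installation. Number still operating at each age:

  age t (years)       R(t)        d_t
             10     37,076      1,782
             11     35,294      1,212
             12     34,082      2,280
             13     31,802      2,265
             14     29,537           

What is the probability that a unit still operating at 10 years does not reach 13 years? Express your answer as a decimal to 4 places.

0.1422

P(fail before 13 | operational at 10) = 1 − R(13)/R(10) = 1 − 31,802/37,076 = (5,274)/37,076 = 0.142248.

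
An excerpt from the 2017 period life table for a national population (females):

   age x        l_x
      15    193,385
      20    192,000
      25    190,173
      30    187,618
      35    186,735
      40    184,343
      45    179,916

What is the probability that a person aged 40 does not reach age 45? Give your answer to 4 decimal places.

0.0240

P(die before 45 | alive at 40) = 1 − l_45/l_40 = 1 − 179,916/184,343 = (4,427)/184,343 = 0.024015.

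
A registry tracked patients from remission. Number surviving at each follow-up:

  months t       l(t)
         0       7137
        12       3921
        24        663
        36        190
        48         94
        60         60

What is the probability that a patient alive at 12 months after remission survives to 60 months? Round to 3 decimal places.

0.015

The conditional survival probability is l(60)/l(12) = 60/3921 = 0.015302.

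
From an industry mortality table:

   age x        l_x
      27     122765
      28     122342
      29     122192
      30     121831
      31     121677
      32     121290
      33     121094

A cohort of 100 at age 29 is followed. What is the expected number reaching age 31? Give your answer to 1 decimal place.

99.6

The relevant probability is 121677/122192 = 0.995785.
Expected number = 100 × 0.995785 = 99.6.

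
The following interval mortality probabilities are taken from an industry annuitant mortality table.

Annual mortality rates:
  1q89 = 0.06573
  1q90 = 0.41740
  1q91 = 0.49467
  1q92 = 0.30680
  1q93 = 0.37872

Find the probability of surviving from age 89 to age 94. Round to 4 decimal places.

0.1185

Survival from 89 to 94 is the product of surviving each interval: (1 − 0.06573) × (1 − 0.41740) × (1 − 0.49467) × (1 − 0.30680) × (1 − 0.37872).
= 0.93427 × 0.58260 × 0.50533 × 0.69320 × 0.62128 = 0.118458.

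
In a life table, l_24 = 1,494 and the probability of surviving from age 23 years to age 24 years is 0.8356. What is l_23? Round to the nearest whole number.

l_23 = l_24 / p = 1,494 / 0.8356 = 1788.

1788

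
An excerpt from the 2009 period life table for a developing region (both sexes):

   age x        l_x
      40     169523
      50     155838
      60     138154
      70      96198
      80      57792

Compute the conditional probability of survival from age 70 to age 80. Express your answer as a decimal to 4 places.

The conditional survival probability is l_80/l_70 = 57792/96198 = 0.600761.

0.6008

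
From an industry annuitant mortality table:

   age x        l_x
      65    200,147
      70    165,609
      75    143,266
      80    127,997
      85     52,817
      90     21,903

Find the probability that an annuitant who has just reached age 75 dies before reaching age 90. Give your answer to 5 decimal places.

P(die before 90 | alive at 75) = 1 − l_90/l_75 = 1 − 21,903/143,266 = (121,363)/143,266 = 0.847117.

0.84712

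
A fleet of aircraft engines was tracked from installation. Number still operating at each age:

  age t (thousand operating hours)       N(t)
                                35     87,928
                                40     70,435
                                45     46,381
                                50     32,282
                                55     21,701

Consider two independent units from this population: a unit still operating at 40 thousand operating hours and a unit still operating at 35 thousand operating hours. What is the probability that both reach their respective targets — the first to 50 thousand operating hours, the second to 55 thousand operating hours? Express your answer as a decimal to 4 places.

p₁ = N(50)/N(40) = 32,282/70,435 = 0.458323; p₂ = N(55)/N(35) = 21,701/87,928 = 0.246804.
P(both) = p₁ × p₂ = 0.458323 × 0.246804 = 0.113116.

0.1131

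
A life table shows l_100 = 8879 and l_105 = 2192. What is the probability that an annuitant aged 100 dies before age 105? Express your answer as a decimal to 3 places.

P(die before 105 | alive at 100) = 1 − l_105/l_100 = 1 − 2192/8879 = (6687)/8879 = 0.753125.

0.753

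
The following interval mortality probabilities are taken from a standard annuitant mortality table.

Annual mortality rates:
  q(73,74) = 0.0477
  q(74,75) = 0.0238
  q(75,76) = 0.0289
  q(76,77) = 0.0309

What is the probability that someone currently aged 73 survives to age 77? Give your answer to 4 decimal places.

0.8749

P(survive 73→77) = (1 − 0.0477) × (1 − 0.0238) × (1 − 0.0289) × (1 − 0.0309).
= 0.9523 × 0.9762 × 0.9711 × 0.9691 = 0.874873.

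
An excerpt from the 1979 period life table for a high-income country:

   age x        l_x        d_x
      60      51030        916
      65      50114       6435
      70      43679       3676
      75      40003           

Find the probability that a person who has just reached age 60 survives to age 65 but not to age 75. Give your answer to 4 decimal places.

This is the probability of reaching 65 but not 75, conditional on being alive at 60: (l_65 − l_75) / l_60.
= (50114 − 40003) / 51030 = 10111 / 51030 = 0.198138.

0.1981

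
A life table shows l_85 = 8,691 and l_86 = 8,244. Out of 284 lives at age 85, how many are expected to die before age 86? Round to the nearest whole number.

The relevant probability is 1 − 8,244/8,691 = 0.051433.
Expected number = 284 × 0.051433 = 15.

15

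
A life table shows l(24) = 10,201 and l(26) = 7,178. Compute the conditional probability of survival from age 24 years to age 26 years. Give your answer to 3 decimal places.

The conditional survival probability is l(26)/l(24) = 7,178/10,201 = 0.703657.

0.704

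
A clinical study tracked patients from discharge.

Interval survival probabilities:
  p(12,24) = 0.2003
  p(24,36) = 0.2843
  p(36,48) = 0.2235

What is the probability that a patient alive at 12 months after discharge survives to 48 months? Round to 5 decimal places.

0.01273

Survival from 12 to 48 is the product of surviving each interval: 0.2003 × 0.2843 × 0.2235.
= 0.012727.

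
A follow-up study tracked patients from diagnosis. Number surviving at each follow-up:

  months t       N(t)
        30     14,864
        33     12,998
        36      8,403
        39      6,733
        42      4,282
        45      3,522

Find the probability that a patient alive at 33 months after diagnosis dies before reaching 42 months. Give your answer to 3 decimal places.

P(die before 42 | alive at 33) = 1 − N(42)/N(33) = 1 − 4,282/12,998 = (8,716)/12,998 = 0.670565.

0.671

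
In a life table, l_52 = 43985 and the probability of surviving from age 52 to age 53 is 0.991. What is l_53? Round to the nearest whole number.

43589

l_53 = l_52 × p = 43985 × 0.991 = 43589.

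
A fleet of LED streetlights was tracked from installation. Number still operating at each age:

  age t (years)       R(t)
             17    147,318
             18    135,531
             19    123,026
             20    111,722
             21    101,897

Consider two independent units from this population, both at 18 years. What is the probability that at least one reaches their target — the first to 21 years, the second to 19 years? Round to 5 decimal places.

p₁ = R(21)/R(18) = 101,897/135,531 = 0.751835; p₂ = R(19)/R(18) = 123,026/135,531 = 0.907733.
P(at least one) = 1 − (1−p₁)(1−p₂) = 1 − 0.248165 × 0.092267 = 0.977103.

0.97710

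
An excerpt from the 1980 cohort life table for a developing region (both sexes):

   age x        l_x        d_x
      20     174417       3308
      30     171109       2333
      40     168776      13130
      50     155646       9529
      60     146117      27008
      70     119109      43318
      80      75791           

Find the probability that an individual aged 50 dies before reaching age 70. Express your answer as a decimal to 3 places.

P(die before 70 | alive at 50) = 1 − l_70/l_50 = 1 − 119109/155646 = (36537)/155646 = 0.234744.

0.235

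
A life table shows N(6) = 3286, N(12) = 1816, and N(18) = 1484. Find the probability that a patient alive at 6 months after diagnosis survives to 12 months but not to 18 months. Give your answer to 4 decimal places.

This is the probability of reaching 12 but not 18, conditional on being alive at 6: (N(12) − N(18)) / N(6).
= (1816 − 1484) / 3286 = 332 / 3286 = 0.101035.

0.1010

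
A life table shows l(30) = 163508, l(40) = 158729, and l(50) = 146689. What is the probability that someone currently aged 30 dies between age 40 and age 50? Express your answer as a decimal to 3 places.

0.074

This is the probability of reaching 40 but not 50, conditional on being alive at 30: (l(40) − l(50)) / l(30).
= (158729 − 146689) / 163508 = 12040 / 163508 = 0.073636.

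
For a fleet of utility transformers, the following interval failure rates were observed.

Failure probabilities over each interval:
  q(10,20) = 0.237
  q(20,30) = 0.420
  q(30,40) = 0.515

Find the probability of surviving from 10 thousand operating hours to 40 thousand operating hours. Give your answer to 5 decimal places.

Chaining the interval survival probabilities: (1 − 0.237) × (1 − 0.420) × (1 − 0.515).
= 0.763 × 0.580 × 0.485 = 0.214632.

0.21463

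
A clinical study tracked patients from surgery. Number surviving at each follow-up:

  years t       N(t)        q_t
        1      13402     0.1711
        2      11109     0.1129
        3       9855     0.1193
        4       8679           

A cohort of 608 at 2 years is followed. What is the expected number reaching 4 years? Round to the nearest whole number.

475

The relevant probability is 8679/11109 = 0.781258.
Expected number = 608 × 0.781258 = 475.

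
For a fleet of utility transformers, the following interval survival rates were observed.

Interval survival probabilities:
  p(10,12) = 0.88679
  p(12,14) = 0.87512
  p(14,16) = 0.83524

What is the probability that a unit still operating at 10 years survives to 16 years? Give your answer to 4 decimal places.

Chaining the interval survival probabilities: 0.88679 × 0.87512 × 0.83524.
= 0.648186.

0.6482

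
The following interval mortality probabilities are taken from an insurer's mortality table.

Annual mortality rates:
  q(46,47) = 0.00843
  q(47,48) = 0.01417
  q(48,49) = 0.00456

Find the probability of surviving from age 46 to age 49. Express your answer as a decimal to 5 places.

0.97306

Survival from 46 to 49 is the product of surviving each interval: (1 − 0.00843) × (1 − 0.01417) × (1 − 0.00456).
= 0.99157 × 0.98583 × 0.99544 = 0.973062.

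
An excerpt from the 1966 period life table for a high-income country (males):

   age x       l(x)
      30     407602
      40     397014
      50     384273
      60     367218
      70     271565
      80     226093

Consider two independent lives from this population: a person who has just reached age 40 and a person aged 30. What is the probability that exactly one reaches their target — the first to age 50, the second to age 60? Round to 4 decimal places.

0.1248

p₁ = l(50)/l(40) = 384273/397014 = 0.967908; p₂ = l(60)/l(30) = 367218/407602 = 0.900923.
P(exactly one) = p₁(1−p₂) + (1−p₁)p₂ = 0.095897 + 0.028912 = 0.124810.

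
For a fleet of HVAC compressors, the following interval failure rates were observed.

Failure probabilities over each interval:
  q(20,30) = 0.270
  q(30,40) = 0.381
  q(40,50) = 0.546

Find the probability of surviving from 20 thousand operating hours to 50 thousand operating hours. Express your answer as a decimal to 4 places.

Survival from 20 to 50 is the product of surviving each interval: (1 − 0.270) × (1 − 0.381) × (1 − 0.546).
= 0.730 × 0.619 × 0.454 = 0.205149.

0.2051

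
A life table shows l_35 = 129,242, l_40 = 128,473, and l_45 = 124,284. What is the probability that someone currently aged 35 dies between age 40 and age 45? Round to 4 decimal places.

We want 5|5q35 = (l_40 − l_45)/l_35.
This is the probability of reaching 40 but not 45, conditional on being alive at 35: (l_40 − l_45) / l_35.
= (128,473 − 124,284) / 129,242 = 4,189 / 129,242 = 0.032412.

0.0324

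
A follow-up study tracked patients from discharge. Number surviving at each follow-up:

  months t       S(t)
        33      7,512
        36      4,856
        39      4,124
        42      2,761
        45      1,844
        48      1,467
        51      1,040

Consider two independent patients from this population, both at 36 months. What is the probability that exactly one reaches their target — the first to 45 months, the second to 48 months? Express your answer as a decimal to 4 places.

0.4524

p₁ = S(45)/S(36) = 1,844/4,856 = 0.379736; p₂ = S(48)/S(36) = 1,467/4,856 = 0.302100.
P(exactly one) = p₁(1−p₂) + (1−p₁)p₂ = 0.265018 + 0.187382 = 0.452400.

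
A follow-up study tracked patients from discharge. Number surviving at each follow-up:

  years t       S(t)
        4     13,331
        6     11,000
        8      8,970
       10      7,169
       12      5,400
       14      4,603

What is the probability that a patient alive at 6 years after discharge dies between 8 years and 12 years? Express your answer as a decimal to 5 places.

0.32455

This is the probability of reaching 8 but not 12, conditional on being alive at 6: (S(8) − S(12)) / S(6).
= (8,970 − 5,400) / 11,000 = 3,570 / 11,000 = 0.324545.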